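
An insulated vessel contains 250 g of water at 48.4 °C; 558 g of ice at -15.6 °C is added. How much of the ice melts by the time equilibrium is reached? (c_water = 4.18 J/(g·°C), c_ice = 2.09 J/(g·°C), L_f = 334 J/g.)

m_melted ≈ 97 g

Heat available from the water dropping to 0 °C: 250×4.18×48.4 = 50578 J.
Of that, 558×2.09×15.6 = 18193 J goes to bring the ice to 0 °C, leaving 32385 J.
Fully melting the ice requires m_ice L_f = 558×334 = 186372 J.
32385 J < 186372 J, so only part of the ice melts and the system sits at 0 °C.
Mass melted = 32385/334 ≈ 96.96 g.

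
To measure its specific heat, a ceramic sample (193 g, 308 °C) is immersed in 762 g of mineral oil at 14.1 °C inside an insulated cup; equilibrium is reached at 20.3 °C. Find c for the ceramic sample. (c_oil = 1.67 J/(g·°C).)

Setting the total heat transfer to zero:
193·c·(20.3 − 308) + 762·1.67·(20.3 − 14.1) = 0
-55526 c = -7889.7
c = -7889.7/-55526 ≈ 0.1421 J/(g·°C)

c ≈ 0.142 J/(g·°C)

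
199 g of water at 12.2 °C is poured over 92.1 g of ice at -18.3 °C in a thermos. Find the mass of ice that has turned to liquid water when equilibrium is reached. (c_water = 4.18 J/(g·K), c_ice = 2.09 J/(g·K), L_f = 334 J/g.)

Cooling the water to 0 °C releases 199·4.18·12.2 = 10148 J.
Warming the ice to 0 °C takes 92.1·2.09·18.3 = 3522.5 J, leaving 6625.7 J for melting.
Fully melting the ice requires m_ice L_f = 92.1·334 = 30761 J.
6625.7 J < 30761 J, so only part of the ice melts and the system sits at 0 °C.
m_melt = 6625.7 / L_f = 19.84 g.

m_melted ≈ 19.8 g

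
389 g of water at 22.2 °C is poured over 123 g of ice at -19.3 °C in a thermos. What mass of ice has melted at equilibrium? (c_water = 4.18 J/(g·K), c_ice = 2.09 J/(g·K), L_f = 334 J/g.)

m_melted ≈ 93.2 g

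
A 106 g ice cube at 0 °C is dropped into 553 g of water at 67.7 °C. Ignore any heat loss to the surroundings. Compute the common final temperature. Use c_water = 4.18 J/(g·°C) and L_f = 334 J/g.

T_f ≈ 44.0 °C

Energy conservation, ΣQ = 0:
latent heat to melt: 106×334 = 35404; warm the meltwater: 443.08 T; water: 2311.5(T − 67.7)
2754.6 T = 156491 − 35404 = 121087
T ≈ 43.96 °C. Since T > 0 °C, the all-ice-melts assumption holds.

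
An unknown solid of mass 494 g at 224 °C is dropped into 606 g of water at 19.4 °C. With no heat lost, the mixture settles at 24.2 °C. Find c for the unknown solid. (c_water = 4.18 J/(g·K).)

c ≈ 0.123 J/(g·K)

Heat lost by the unknown solid = heat gained by the water:
494×c×(224 − 24.2) = 606×4.18×(24.2 − 19.4)
98701 c = 12159  ⇒  c ≈ 0.1232 J/(g·K)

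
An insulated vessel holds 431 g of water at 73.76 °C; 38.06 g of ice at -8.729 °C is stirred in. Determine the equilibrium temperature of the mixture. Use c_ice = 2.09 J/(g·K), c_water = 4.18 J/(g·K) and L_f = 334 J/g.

Net heat exchanged in the isolated system is zero:
ice -8.729→0 °C: 38.06×2.09×8.729 = 694.35; melt ice: 38.06×334 = 12712; meltwater 0→T: 38.06×4.18×T = 159.09 T; water: 1801.6(T − 73.76)
1960.7 T = 132885 − 13406 = 119478
T ≈ 60.94 °C — above 0 °C, consistent with complete melting.

T_f ≈ 60.9 °C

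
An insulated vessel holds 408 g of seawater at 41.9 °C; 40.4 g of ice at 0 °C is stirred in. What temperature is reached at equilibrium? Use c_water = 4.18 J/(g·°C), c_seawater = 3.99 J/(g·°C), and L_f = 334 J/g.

T_f ≈ 30.5 °C

Energy conservation, ΣQ = 0:
fusion: m_ice L_f = 40.4×334 = 13494; warm the meltwater: 168.87 T; seawater: 1627.9(T − 41.9)
1796.8 T = 68210 − 13494 = 54716
T ≈ 30.45 °C. Since T > 0 °C, the all-ice-melts assumption holds.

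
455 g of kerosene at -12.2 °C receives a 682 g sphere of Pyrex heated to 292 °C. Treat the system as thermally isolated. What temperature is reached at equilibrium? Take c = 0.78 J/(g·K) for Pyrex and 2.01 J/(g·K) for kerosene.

T_f ≈ 99.7 °C

Heat lost by the Pyrex equals heat gained by the kerosene:
682×0.78×(292 − T) = 455×2.01×(T − (-12.2))
531.96(292 − T) = 914.55(T − (-12.2))
1446.5 T = 144175  ⇒  T ≈ 99.67 °C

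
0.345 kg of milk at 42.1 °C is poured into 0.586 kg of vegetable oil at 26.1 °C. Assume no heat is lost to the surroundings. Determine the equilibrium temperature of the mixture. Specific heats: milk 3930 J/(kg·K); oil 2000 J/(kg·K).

T_f ≈ 34.7 °C

Let T be the final temperature. ΣQ_i = 0:
0.345*3930*(T − 42.1) + 0.586*2000*(T − 26.1) = 0
2527.8 T = 87670
T = 87670 / 2527.8 = 34.7 °C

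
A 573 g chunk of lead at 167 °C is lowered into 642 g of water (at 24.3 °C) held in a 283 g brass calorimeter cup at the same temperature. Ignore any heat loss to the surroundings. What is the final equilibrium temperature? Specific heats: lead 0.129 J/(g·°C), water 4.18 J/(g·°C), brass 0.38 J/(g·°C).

T_f is the heat-capacity-weighted average of the initial temperatures:
T_f = (73.92·167 + 2683.6·24.3 + 107.54·24.3) / (73.92 + 2683.6 + 107.54)
    = 80168 / 2865 ≈ 27.98 °C

T_f ≈ 28.0 °C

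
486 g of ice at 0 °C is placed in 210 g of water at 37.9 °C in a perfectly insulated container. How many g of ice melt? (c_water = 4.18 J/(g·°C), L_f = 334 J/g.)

Cooling the water to 0 °C releases 210·4.18·37.9 = 33269 J.
Fully melting the ice requires m_ice L_f = 486·334 = 162324 J.
That's not enough to melt it all — equilibrium is at 0 °C with ice remaining.
m_melt = 33269 / L_f = 99.61 g.

m_melted ≈ 99.6 g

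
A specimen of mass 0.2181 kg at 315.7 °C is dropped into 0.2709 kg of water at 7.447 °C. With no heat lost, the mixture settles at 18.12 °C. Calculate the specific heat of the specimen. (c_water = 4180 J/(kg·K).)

c ≈ 186 J/(kg·K)

Conservation of energy gives ΣQ = 0:
0.2181·c·(18.12 − 315.7) + 0.2709·4180·(18.12 − 7.447) = 0
-64.9 c = -12086
c = -12086/-64.9 ≈ 186.2 J/(kg·K)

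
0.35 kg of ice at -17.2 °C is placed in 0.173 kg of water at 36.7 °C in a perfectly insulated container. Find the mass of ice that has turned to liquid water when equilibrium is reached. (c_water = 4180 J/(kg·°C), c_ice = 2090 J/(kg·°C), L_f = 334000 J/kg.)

m_melted ≈ 0.0418 kg

Cooling the water to 0 °C releases 0.173×4180×36.7 = 26539 J.
Of that, 0.35×2090×17.2 = 12582 J goes to bring the ice to 0 °C, leaving 13957 J.
To melt every bit of ice: 0.35×334000 = 116900 J.
13957 J < 116900 J, so only part of the ice melts and the system sits at 0 °C.
m_melted×334000 = 13957  ⇒  m_melted ≈ 0.04179 kg.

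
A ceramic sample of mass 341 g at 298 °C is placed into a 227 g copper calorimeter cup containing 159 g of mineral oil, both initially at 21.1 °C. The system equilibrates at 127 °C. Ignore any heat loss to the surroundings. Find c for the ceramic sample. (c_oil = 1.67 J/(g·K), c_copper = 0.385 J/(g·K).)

c ≈ 0.641 J/(g·K)

Net heat exchanged in the isolated system is zero:
341·c·(127 − 298) + 159·1.67·(127 − 21.1) + 227·0.385·(127 − 21.1) = 0
-58311 c = -37375
c = -37375/-58311 ≈ 0.641 J/(g·K)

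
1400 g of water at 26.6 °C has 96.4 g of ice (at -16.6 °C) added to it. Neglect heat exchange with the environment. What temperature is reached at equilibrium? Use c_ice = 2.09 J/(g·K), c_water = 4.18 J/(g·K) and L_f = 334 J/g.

Taking heat into each body as positive, Σ m c ΔT = 0:
warm ice to 0 °C: 96.4×2.09×(0 − (-16.6)) = 3344.5; latent heat to melt: 96.4×334 = 32198; warm the meltwater: 402.95 T; water: 5852(T − 26.6)
6255 T = 155663 − 35542 = 120121
T ≈ 19.20 °C. Since T > 0 °C, the all-ice-melts assumption holds.

T_f ≈ 19.2 °C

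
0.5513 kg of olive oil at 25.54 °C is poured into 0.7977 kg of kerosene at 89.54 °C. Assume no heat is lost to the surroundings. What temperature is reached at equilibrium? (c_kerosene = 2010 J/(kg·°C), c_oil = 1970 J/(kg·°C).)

Energy conservation, ΣQ = 0:
0.7977*2010*(T − 89.54) + 0.5513*1970*(T − 25.54) = 0
1603.4(T − 89.54) + 1086.1(T − 25.54) = 0
2689.4 T = 171304
T = 171304 / 2689.4 = 63.7 °C

T_f ≈ 63.7 °C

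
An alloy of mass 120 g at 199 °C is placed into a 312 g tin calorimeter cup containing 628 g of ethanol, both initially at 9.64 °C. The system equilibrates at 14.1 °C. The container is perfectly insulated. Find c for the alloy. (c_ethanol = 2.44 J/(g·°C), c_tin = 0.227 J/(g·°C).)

c ≈ 0.322 J/(g·°C)

Net heat exchanged in the isolated system is zero:
120·c·(14.1 − 199) + 628·2.44·(14.1 − 9.64) + 312·0.227·(14.1 − 9.64) = 0
-22188 c = -7150
c = -7150/-22188 ≈ 0.3222 J/(g·°C)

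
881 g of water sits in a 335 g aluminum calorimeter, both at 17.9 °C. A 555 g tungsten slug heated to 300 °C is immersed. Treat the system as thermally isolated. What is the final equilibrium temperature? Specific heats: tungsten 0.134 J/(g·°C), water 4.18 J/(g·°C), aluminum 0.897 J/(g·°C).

T_f ≈ 23.1 °C

Let T be the final temperature. ΣQ_i = 0:
555·0.134·(T − 300) + 881·4.18·(T − 17.9) + 335·0.897·(T − 17.9) = 0
(74.37 + 3682.6 + 300.5) T = 74.37·300 + 3682.6·17.9 + 300.5·17.9
T = 93608/4057.4 ≈ 23.07 °C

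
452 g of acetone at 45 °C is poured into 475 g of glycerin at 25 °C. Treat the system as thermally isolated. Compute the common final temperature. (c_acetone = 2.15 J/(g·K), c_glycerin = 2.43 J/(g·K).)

T_f is the heat-capacity-weighted average of the initial temperatures:
T_f = (971.8*45 + 1154.2*25) / (971.8 + 1154.2)
    = 72587 / 2126.1 ≈ 34.14 °C

T_f ≈ 34.1 °C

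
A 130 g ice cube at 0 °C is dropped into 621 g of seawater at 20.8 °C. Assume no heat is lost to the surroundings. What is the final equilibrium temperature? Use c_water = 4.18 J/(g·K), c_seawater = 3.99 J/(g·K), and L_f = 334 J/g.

T_f ≈ 2.7 °C

Conservation of energy gives ΣQ = 0:
latent heat to melt: 130·334 = 43420
  warm the meltwater: 543.4 T
  seawater cools: 621·3.99·(T − 20.8) = 2477.8(T − 20.8)
3021.2 T = 51538 − 43420 = 8118
T ≈ 2.69 °C (positive, so assuming full melt was valid).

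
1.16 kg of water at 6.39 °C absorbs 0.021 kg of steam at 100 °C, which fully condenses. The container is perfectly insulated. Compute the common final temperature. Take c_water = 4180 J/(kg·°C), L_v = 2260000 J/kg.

Heat gained plus heat lost sum to zero:
steam→water at 100 °C releases m L_v = 0.021×2260000 = 47460; condensed water 100 °C→T: 87.78(T − 100); water warms: 1.16×4180×(T − 6.39) = 4848.8(T − 6.39)
4936.6 T = 47460 + 8778 + 30984 = 87222
T ≈ 17.67 °C (< 100 °C, so full condensation is consistent).

T_f ≈ 17.7 °C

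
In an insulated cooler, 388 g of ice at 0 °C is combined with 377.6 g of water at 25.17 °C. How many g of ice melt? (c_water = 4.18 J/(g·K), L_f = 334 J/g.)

Cooling the water to 0 °C releases 377.6·4.18·25.17 = 39728 J.
Fully melting the ice requires m_ice L_f = 388·334 = 129592 J.
Since 39728 < 129592 J, not all the ice melts; equilibrium is at 0 °C.
m_melted·334 = 39728  ⇒  m_melted ≈ 118.9 g.

m_melted ≈ 119 g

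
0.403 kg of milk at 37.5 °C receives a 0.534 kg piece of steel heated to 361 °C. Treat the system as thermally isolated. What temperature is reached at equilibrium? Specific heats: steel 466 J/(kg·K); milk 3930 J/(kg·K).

Conservation of energy gives ΣQ = 0:
0.534×466×(T − 361) + 0.403×3930×(T − 37.5) = 0
1832.6 T = 149225
T = 149225/1832.6 ≈ 81.43 °C

T_f ≈ 81.4 °C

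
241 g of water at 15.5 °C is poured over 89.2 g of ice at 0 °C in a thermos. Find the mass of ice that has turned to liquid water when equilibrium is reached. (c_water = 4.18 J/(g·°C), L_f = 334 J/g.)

m_melted ≈ 46.7 g

Cooling the water to 0 °C releases 241·4.18·15.5 = 15614 J.
Melting all 89.2 g of ice would need 89.2·334 = 29793 J.
15614 J < 29793 J, so only part of the ice melts and the system sits at 0 °C.
m_melted·334 = 15614  ⇒  m_melted ≈ 46.75 g.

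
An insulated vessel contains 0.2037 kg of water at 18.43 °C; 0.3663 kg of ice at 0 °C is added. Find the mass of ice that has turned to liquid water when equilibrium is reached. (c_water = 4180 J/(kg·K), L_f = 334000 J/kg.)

m_melted ≈ 0.047 kg

Heat available from the water dropping to 0 °C: 0.2037×4180×18.43 = 15693 J.
Fully melting the ice requires m_ice L_f = 0.3663×334000 = 122344 J.
That's not enough to melt it all — equilibrium is at 0 °C with ice remaining.
m_melt = 15693 / L_f = 0.04698 kg.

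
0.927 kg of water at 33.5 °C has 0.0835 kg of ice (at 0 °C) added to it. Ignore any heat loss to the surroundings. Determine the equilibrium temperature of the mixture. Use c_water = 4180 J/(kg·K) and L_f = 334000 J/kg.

T_f ≈ 24.1 °C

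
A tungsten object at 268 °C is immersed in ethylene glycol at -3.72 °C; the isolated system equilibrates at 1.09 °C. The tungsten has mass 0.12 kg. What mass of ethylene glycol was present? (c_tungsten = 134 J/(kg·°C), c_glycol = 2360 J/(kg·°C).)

m ≈ 0.378 kg

Heat lost by the tungsten = heat gained by the glycol:
0.12×134×(268 − 1.09) = m×2360×(1.09 − (-3.72))
11352 m = 4291.9  ⇒  m ≈ 0.3781 kg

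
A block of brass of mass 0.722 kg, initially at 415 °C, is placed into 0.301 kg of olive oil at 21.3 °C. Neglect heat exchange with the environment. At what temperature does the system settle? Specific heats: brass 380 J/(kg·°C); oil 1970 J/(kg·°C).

T_f is the heat-capacity-weighted average of the initial temperatures:
T_f = (274.36*415 + 592.97*21.3) / (274.36 + 592.97)
    = 126490 / 867.33 ≈ 145.84 °C

T_f ≈ 145.8 °C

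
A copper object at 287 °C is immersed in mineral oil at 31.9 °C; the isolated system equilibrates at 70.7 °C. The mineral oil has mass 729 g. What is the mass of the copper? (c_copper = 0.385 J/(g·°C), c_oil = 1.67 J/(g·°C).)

|Q_copper| = |Q_oil|:
m×0.385×(287 − 70.7) = 729×1.67×(70.7 − 31.9)
83.28 m = 47236  ⇒  m ≈ 567.2 g

m ≈ 567 g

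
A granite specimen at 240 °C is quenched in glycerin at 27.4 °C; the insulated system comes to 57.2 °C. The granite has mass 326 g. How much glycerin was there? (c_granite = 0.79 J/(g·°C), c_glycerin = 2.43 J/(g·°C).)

m ≈ 650 g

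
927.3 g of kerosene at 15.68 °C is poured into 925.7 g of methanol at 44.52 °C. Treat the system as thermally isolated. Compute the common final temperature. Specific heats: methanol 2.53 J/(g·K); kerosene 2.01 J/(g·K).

With ΣQ=0 the equilibrium temperature is the m·c-weighted mean:
T_f = (2342*44.52 + 1863.9*15.68) / (2342 + 1863.9)
    = 133492 / 4205.9 ≈ 31.74 °C

T_f ≈ 31.7 °C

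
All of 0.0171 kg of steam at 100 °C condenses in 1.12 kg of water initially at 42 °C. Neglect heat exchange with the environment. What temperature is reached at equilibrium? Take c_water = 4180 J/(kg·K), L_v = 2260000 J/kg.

T_f ≈ 51.0 °C

Taking heat into each body as positive, Σ m c ΔT = 0:
steam→water at 100 °C releases m L_v = 0.0171×2260000 = 38646
  condensate cools 100→T: 0.0171×4180×(T − 100) = 71.48(T − 100)
  original water: 4681.6(T − 42)
4753.1 T = 38646 + 7147.8 + 196627 = 242421
T ≈ 51.00 °C (< 100 °C, so full condensation is consistent).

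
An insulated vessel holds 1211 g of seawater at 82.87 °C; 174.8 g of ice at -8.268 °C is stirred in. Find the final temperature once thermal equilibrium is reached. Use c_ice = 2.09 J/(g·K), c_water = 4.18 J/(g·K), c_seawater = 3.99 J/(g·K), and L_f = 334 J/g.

T_f ≈ 60.9 °C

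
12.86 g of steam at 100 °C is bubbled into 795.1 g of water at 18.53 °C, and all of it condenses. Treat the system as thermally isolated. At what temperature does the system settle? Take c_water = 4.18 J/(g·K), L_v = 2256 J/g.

T_f ≈ 28.4 °C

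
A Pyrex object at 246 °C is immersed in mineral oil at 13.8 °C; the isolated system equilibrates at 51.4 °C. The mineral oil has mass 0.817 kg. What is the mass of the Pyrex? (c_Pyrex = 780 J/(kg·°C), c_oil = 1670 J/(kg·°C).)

|Q_Pyrex| = |Q_oil|:
m·780·(246 − 51.4) = 0.817·1670·(51.4 − 13.8)
151788 m = 51301  ⇒  m ≈ 0.338 kg

m ≈ 0.338 kg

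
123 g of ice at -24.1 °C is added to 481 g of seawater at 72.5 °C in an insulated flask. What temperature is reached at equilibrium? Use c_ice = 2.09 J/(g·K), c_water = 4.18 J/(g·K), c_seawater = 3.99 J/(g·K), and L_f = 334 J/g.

T_f ≈ 37.8 °C

Taking heat into each body as positive, Σ m c ΔT = 0:
warm ice to 0 °C: 123×2.09×(0 − (-24.1)) = 6195.4
  fusion: m_ice L_f = 123×334 = 41082
  warm the meltwater: 514.14 T
  seawater cools: 481×3.99×(T − 72.5) = 1919.2(T − 72.5)
2433.3 T = 139141 − 47277 = 91864
T ≈ 37.75 °C — above 0 °C, consistent with complete melting.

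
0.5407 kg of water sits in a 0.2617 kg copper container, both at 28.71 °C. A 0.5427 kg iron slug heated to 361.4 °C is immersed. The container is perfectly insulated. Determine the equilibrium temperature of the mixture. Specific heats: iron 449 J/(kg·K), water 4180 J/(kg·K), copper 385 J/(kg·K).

Taking heat into each body as positive, Σ m c ΔT = 0:
0.5427*449*(T − 361.4) + 0.5407*4180*(T − 28.71) + 0.2617*385*(T − 28.71) = 0
2604.6 T = 155844
T ≈ 59.84 °C

T_f ≈ 59.8 °C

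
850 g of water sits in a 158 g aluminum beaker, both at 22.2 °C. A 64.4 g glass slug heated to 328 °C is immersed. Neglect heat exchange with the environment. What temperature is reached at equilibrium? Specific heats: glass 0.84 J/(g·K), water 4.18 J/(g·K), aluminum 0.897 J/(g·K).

T_f ≈ 26.6 °C

Heat gained plus heat lost sum to zero:
64.4*0.84*(T − 328) + 850*4.18*(T − 22.2) + 158*0.897*(T − 22.2) = 0
54.1(T − 328) + 3553(T − 22.2) + 141.73(T − 22.2) = 0
3748.8 T = 99766
T ≈ 26.61 °C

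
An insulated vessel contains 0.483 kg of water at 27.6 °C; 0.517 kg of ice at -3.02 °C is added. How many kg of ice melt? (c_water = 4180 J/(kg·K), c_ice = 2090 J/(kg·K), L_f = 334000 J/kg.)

m_melted ≈ 0.157 kg

Cooling the water to 0 °C releases 0.483·4180·27.6 = 55723 J.
Warming the ice to 0 °C takes 0.517·2090·3.02 = 3263.2 J, leaving 52460 J for melting.
Melting all 0.517 kg of ice would need 0.517·334000 = 172678 J.
Since 52460 < 172678 J, not all the ice melts; equilibrium is at 0 °C.
Mass melted = 52460/334000 ≈ 0.1571 kg.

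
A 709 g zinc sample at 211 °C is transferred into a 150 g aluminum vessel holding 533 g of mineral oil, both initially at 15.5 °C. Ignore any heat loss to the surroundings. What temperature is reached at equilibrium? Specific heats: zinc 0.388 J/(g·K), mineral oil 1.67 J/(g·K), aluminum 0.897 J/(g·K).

T_f = Σ m_i c_i T_i / Σ m_i c_i:
T_f = (275.09*211 + 890.11*15.5 + 134.55*15.5) / (275.09 + 890.11 + 134.55)
    = 73927 / 1299.8 ≈ 56.88 °C

T_f ≈ 56.9 °C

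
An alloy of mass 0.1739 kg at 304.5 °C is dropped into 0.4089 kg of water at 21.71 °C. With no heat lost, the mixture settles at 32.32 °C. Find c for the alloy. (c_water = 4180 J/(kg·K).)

Let T be the final temperature. ΣQ_i = 0:
0.1739·c·(32.32 − 304.5) + 0.4089·4180·(32.32 − 21.71) = 0
-47.33 c = -18135
c = -18135/-47.33 ≈ 383.1 J/(kg·K)

c ≈ 383 J/(kg·K)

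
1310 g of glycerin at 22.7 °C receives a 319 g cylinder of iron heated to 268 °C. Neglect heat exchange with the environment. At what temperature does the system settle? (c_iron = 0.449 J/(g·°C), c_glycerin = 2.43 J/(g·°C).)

T_f ≈ 33.3 °C

|Q_iron| = |Q_glycerin|:
319·0.449·(268 − T) = 1310·2.43·(T − 22.7)
143.23(268 − T) = 3183.3(T − 22.7)
3326.5 T = 110647  ⇒  T ≈ 33.26 °C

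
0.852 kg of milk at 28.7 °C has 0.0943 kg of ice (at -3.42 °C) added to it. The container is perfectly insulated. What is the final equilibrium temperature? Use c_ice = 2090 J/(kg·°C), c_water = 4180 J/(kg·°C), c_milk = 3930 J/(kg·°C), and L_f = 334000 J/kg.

T_f ≈ 17.1 °C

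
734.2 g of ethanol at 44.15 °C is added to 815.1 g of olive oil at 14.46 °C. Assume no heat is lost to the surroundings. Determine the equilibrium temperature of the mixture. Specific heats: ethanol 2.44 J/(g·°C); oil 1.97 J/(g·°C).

T_f ≈ 30.1 °C

Heat lost by the ethanol equals heat gained by the oil:
734.2·2.44·(44.15 − T) = 815.1·1.97·(T − 14.46)
1791.4(44.15 − T) = 1605.7(T − 14.46)
3397.2 T = 102312  ⇒  T ≈ 30.12 °C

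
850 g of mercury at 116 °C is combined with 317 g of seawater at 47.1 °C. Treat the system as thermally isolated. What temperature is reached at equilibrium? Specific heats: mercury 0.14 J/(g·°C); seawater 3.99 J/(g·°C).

T_f ≈ 53.0 °C

T_f = Σ m_i c_i T_i / Σ m_i c_i:
T_f = (119×116 + 1264.8×47.1) / (119 + 1264.8)
    = 73377 / 1383.8 ≈ 53.02 °C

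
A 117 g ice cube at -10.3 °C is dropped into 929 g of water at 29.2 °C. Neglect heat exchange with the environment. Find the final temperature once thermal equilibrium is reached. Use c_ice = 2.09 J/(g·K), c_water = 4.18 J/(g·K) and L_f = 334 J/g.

T_f ≈ 16.4 °C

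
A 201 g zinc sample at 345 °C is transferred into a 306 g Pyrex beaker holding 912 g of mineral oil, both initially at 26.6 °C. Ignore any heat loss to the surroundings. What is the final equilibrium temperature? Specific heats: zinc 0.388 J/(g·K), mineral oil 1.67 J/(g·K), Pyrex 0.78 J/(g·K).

T_f ≈ 40.1 °C

Heat gained plus heat lost sum to zero:
201×0.388×(T − 345) + 912×1.67×(T − 26.6) + 306×0.78×(T − 26.6) = 0
(77.99 + 1523 + 238.68) T = 77.99×345 + 1523×26.6 + 238.68×26.6
T = 73768/1839.7 ≈ 40.10 °C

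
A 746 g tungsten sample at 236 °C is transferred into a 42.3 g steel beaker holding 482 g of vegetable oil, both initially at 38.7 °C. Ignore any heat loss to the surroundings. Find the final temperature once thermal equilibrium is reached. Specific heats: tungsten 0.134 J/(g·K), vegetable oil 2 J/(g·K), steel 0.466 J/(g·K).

T_f ≈ 56.9 °C

With ΣQ=0 the equilibrium temperature is the m·c-weighted mean:
T_f = (99.96·236 + 964·38.7 + 19.71·38.7) / (99.96 + 964 + 19.71)
    = 61661 / 1083.7 ≈ 56.90 °C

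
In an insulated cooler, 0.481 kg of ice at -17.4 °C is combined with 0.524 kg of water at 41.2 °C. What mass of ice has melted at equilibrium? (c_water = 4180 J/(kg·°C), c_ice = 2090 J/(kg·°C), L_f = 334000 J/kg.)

m_melted ≈ 0.218 kg

Water can give up m c ΔT = 0.524×4180×41.2 = 90241 J before reaching 0 °C.
Of that, 0.481×2090×17.4 = 17492 J goes to bring the ice to 0 °C, leaving 72749 J.
Melting all 0.481 kg of ice would need 0.481×334000 = 160654 J.
Since 72749 < 160654 J, not all the ice melts; equilibrium is at 0 °C.
m_melt = 72749 / L_f = 0.2178 kg.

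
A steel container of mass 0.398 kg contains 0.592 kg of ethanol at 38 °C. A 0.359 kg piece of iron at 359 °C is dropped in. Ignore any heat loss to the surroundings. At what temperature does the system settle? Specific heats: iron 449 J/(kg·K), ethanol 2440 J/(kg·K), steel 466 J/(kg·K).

T_f ≈ 66.9 °C

Energy conservation, ΣQ = 0:
0.359*449*(T − 359) + 0.592*2440*(T − 38) + 0.398*466*(T − 38) = 0
1791.1 T = 119806
T = 119806/1791.1 ≈ 66.89 °C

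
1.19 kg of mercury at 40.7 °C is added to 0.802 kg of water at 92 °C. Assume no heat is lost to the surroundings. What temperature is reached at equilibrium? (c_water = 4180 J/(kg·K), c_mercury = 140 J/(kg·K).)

With ΣQ=0 the equilibrium temperature is the m·c-weighted mean:
T_f = (3352.4×92 + 166.6×40.7) / (3352.4 + 166.6)
    = 315198 / 3519 ≈ 89.57 °C

T_f ≈ 89.6 °C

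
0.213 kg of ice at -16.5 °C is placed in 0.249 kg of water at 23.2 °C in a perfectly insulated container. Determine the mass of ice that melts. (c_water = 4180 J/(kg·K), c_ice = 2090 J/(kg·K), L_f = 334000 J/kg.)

Water can give up m c ΔT = 0.249·4180·23.2 = 24147 J before reaching 0 °C.
Warming the ice to 0 °C takes 0.213·2090·16.5 = 7345.3 J, leaving 16802 J for melting.
Melting all 0.213 kg of ice would need 0.213·334000 = 71142 J.
Since 16802 < 71142 J, not all the ice melts; equilibrium is at 0 °C.
m_melt = 16802 / L_f = 0.0503 kg.

m_melted ≈ 0.0503 kg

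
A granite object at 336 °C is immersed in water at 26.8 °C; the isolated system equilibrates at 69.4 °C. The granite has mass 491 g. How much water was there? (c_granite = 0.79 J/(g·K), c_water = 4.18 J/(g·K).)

m ≈ 581 g

Setting the total heat transfer to zero:
491×0.79×(69.4 − 336) + m×4.18×(69.4 − 26.8) = 0
178.07 m = 103411
m = 103411/178.07 ≈ 580.7 g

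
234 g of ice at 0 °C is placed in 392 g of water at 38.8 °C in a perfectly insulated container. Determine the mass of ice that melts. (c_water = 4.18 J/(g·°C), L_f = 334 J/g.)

Water can give up m c ΔT = 392×4.18×38.8 = 63576 J before reaching 0 °C.
Melting all 234 g of ice would need 234×334 = 78156 J.
63576 J < 78156 J, so only part of the ice melts and the system sits at 0 °C.
Mass melted = 63576/334 ≈ 190.3 g.

m_melted ≈ 190 g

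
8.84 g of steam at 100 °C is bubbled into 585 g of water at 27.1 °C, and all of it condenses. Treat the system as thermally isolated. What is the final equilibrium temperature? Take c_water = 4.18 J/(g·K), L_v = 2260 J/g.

T_f ≈ 36.2 °C

Net heat exchanged in the isolated system is zero:
latent heat released on condensation: 8.84·2260 = 19978; condensed water 100 °C→T: 36.95(T − 100); original water: 2445.3(T − 27.1)
2482.3 T = 19978 + 3695.1 + 66268 = 89941
T ≈ 36.23 °C, under the boiling point, so the assumption holds.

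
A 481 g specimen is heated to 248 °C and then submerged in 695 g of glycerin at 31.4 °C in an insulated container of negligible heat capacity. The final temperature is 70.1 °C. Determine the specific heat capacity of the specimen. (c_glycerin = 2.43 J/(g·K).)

c ≈ 0.764 J/(g·K)

m_s c (T_s − T_f) = m_glycerin c_glycerin (T_f − T_0):
481·c·(248 − 70.1) = 695·2.43·(70.1 − 31.4)
85570 c = 65358  ⇒  c ≈ 0.7638 J/(g·K)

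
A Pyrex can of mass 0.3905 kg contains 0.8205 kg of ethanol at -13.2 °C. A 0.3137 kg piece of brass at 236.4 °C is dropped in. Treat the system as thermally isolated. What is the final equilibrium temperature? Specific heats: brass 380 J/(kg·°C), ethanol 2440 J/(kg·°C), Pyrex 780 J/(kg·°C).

T_f ≈ -0.9 °C

Conservation of energy gives ΣQ = 0:
0.3137·380·(T − 236.4) + 0.8205·2440·(T − (-13.2)) + 0.3905·780·(T − (-13.2)) = 0
119.21(T − 236.4) + 2002(T − (-13.2)) + 304.59(T − (-13.2)) = 0
(119.21 + 2002 + 304.59) T = 119.21·236.4 + 2002·(-13.2) + 304.59·(-13.2)
T = -2267 / 2425.8 = -0.935 °C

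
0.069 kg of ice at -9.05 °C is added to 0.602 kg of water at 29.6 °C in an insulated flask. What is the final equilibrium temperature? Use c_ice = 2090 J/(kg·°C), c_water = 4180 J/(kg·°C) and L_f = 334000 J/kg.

Heat gained plus heat lost sum to zero:
warm ice to 0 °C: 0.069×2090×(0 − (-9.05)) = 1305.1; fusion: m_ice L_f = 0.069×334000 = 23046; warm the meltwater: 288.42 T; water cools: 0.602×4180×(T − 29.6) = 2516.4(T − 29.6)
2804.8 T = 74484 − 24351 = 50133
T ≈ 17.87 °C. Since T > 0 °C, the all-ice-melts assumption holds.

T_f ≈ 17.9 °C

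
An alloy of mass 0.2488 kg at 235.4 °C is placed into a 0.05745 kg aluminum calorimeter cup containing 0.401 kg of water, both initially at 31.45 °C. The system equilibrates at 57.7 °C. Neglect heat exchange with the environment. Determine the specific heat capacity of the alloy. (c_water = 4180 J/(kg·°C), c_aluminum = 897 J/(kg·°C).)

c ≈ 1030 J/(kg·°C)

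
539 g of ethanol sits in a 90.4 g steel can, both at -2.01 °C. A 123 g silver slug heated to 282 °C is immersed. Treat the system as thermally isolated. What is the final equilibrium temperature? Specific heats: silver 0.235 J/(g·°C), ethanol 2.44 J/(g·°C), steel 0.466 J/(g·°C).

T_f ≈ 3.9 °C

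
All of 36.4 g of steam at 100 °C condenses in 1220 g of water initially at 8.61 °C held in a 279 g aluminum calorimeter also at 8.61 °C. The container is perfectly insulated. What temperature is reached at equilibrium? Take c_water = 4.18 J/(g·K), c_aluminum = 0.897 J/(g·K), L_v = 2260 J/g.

Conservation of energy gives ΣQ = 0:
latent heat released on condensation: 36.4×2260 = 82264
  condensed water 100 °C→T: 152.15(T − 100)
  water warms: 1220×4.18×(T − 8.61) = 5099.6(T − 8.61)
  aluminum cup: 279×0.897×(T − 8.61) = 250.26(T − 8.61)
5502 T = 82264 + 15215 + 46062 = 143542
T ≈ 26.09 °C, under the boiling point, so the assumption holds.

T_f ≈ 26.1 °C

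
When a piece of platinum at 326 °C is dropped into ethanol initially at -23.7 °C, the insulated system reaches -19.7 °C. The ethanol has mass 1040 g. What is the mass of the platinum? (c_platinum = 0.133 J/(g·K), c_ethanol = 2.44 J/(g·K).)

m ≈ 221 g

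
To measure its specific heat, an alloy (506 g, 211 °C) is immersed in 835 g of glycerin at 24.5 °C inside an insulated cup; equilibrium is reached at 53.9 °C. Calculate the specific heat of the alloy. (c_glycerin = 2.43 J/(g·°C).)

Heat lost by the alloy = heat gained by the glycerin:
506×c×(211 − 53.9) = 835×2.43×(53.9 − 24.5)
79493 c = 59654  ⇒  c ≈ 0.7504 J/(g·°C)

c ≈ 0.75 J/(g·°C)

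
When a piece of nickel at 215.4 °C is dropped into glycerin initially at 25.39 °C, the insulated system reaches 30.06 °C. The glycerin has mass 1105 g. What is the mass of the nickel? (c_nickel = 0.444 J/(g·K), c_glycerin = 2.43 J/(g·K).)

Heat lost by the nickel = heat gained by the glycerin:
m·0.444·(215.4 − 30.06) = 1105·2.43·(30.06 − 25.39)
82.29 m = 12540  ⇒  m ≈ 152.4 g

m ≈ 152 g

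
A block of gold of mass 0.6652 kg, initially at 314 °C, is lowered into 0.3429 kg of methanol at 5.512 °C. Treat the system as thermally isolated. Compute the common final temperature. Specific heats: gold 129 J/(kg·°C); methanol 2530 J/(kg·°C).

T_f ≈ 33.3 °C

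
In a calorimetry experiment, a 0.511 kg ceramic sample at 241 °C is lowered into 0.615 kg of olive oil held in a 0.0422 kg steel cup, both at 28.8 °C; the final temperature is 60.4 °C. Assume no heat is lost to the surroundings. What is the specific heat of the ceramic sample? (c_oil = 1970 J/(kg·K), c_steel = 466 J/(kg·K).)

Energy conservation, ΣQ = 0:
0.511×c×(60.4 − 241) + 0.615×1970×(60.4 − 28.8) + 0.0422×466×(60.4 − 28.8) = 0
-92.29 c = -38906
c = -38906/-92.29 ≈ 421.6 J/(kg·K)

c ≈ 422 J/(kg·K)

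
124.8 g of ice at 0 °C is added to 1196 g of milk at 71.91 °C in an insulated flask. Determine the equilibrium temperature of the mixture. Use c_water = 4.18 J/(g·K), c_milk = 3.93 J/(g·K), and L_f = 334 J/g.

Taking heat into each body as positive, Σ m c ΔT = 0:
latent heat to melt: 124.8·334 = 41683
  meltwater 0→T: 124.8·4.18·T = 521.66 T
  milk: 4700.3(T − 71.91)
5221.9 T = 337997 − 41683 = 296314
T ≈ 56.74 °C (positive, so assuming full melt was valid).

T_f ≈ 56.7 °C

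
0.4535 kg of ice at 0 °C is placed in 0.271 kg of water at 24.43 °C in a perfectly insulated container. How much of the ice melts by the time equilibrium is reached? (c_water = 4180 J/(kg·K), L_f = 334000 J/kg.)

m_melted ≈ 0.0829 kg

Cooling the water to 0 °C releases 0.271×4180×24.43 = 27674 J.
To melt every bit of ice: 0.4535×334000 = 151469 J.
27674 J < 151469 J, so only part of the ice melts and the system sits at 0 °C.
Mass melted = 27674/334000 ≈ 0.08286 kg.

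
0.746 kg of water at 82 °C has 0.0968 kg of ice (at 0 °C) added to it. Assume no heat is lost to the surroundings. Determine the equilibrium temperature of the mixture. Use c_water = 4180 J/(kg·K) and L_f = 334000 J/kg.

Energy conservation, ΣQ = 0:
melt ice: 0.0968·334000 = 32331
  meltwater 0→T: 0.0968·4180·T = 404.62 T
  water: 3118.3(T − 82)
3522.9 T = 255699 − 32331 = 223368
T ≈ 63.40 °C — above 0 °C, consistent with complete melting.

T_f ≈ 63.4 °C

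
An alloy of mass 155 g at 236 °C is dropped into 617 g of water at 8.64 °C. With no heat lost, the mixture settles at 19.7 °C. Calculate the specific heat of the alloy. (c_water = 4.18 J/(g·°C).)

c ≈ 0.851 J/(g·°C)

Heat lost by the alloy = heat gained by the water:
155·c·(236 − 19.7) = 617·4.18·(19.7 − 8.64)
33526 c = 28524  ⇒  c ≈ 0.8508 J/(g·°C)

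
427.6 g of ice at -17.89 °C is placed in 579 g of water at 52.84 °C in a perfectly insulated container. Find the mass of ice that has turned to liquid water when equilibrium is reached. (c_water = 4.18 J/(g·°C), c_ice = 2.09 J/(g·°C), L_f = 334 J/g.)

m_melted ≈ 335 g

Heat available from the water dropping to 0 °C: 579·4.18·52.84 = 127884 J.
Warming the ice to 0 °C takes 427.6·2.09·17.89 = 15988 J, leaving 111896 J for melting.
To melt every bit of ice: 427.6·334 = 142818 J.
Since 111896 < 142818 J, not all the ice melts; equilibrium is at 0 °C.
m_melt = 111896 / L_f = 335 g.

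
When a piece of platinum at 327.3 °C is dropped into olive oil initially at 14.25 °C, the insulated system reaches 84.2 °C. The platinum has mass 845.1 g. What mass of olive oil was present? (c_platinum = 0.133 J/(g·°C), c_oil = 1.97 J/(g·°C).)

Energy conservation, ΣQ = 0:
845.1·0.133·(84.2 − 327.3) + m·1.97·(84.2 − 14.25) = 0
137.8 m = 27324
m = 27324/137.8 ≈ 198.3 g

m ≈ 198 g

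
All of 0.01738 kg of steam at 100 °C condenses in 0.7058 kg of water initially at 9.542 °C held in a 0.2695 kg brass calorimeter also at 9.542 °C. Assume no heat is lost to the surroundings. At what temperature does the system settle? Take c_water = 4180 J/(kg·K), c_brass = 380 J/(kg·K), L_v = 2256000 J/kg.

T_f ≈ 24.2 °C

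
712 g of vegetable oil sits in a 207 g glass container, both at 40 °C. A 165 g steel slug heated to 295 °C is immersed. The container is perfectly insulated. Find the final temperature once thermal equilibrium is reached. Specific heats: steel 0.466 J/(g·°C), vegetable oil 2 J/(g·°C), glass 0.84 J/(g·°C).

T_f ≈ 51.7 °C

Conservation of energy gives ΣQ = 0:
165×0.466×(T − 295) + 712×2×(T − 40) + 207×0.84×(T − 40) = 0
76.89(T − 295) + 1424(T − 40) + 173.88(T − 40) = 0
1674.8 T = 86598
T = 86598 / 1674.8 = 51.7 °C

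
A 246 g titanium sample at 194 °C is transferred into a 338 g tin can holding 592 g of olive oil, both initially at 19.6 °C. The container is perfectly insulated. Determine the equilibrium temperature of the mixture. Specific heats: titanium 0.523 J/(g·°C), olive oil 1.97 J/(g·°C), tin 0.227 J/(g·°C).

T_f ≈ 36.0 °C

Conservation of energy gives ΣQ = 0:
246×0.523×(T − 194) + 592×1.97×(T − 19.6) + 338×0.227×(T − 19.6) = 0
1371.6 T = 49322
T ≈ 35.96 °C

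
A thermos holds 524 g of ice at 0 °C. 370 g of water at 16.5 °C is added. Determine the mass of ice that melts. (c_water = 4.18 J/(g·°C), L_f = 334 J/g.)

m_melted ≈ 76.4 g

Water can give up m c ΔT = 370×4.18×16.5 = 25519 J before reaching 0 °C.
To melt every bit of ice: 524×334 = 175016 J.
25519 J < 175016 J, so only part of the ice melts and the system sits at 0 °C.
m_melt = 25519 / L_f = 76.4 g.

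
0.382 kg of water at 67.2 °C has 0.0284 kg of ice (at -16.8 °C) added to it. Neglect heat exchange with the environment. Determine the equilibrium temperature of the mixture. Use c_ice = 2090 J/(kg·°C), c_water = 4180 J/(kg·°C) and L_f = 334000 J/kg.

T_f ≈ 56.4 °C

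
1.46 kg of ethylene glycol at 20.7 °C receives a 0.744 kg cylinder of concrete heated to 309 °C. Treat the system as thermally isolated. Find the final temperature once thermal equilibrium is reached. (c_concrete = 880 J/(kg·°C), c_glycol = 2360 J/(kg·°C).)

Net heat exchanged in the isolated system is zero:
0.744×880×(T − 309) + 1.46×2360×(T − 20.7) = 0
654.72(T − 309) + 3445.6(T − 20.7) = 0
4100.3 T = 273632
T = 273632 / 4100.3 = 66.7 °C

T_f ≈ 66.7 °C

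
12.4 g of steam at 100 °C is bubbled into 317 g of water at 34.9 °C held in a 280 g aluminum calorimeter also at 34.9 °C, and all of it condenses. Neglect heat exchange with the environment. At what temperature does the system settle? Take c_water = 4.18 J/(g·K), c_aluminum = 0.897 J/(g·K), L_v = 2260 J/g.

Conservation of energy gives ΣQ = 0:
condense steam: −12.4·2260 = −28024; condensed water 100 °C→T: 51.83(T − 100); water warms: 317·4.18·(T − 34.9) = 1325.1(T − 34.9); cup: 251.16(T − 34.9)
1628.1 T = 28024 + 5183.2 + 55010 = 88217
T ≈ 54.19 °C, under the boiling point, so the assumption holds.

T_f ≈ 54.2 °C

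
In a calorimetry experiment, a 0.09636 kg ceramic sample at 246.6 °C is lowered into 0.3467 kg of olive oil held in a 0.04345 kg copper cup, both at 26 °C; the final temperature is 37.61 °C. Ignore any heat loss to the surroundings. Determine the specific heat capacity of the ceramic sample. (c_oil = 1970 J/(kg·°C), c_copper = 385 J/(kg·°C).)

c ≈ 403 J/(kg·°C)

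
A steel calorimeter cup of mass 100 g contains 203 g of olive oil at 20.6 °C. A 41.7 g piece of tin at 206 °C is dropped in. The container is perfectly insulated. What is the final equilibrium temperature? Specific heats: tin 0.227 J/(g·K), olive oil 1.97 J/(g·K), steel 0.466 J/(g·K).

Energy conservation, ΣQ = 0:
41.7×0.227×(T − 206) + 203×1.97×(T − 20.6) + 100×0.466×(T − 20.6) = 0
9.466(T − 206) + 399.91(T − 20.6) + 46.6(T − 20.6) = 0
(9.466 + 399.91 + 46.6) T = 9.466×206 + 399.91×20.6 + 46.6×20.6
T ≈ 24.45 °C

T_f ≈ 24.4 °C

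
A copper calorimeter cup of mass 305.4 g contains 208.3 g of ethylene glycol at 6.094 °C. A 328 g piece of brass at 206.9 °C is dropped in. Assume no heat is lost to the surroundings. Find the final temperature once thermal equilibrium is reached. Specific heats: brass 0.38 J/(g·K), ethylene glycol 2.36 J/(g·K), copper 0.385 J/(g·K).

T_f ≈ 40.2 °C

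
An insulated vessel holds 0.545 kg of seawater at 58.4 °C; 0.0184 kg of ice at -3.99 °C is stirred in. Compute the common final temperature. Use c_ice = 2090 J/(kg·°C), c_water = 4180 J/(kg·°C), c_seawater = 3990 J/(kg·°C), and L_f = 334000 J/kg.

T_f ≈ 53.6 °C

Setting the total heat transfer to zero:
warm ice to 0 °C: 0.0184×2090×(0 − (-3.99)) = 153.44; fusion: m_ice L_f = 0.0184×334000 = 6145.6; meltwater 0→T: 0.0184×4180×T = 76.91 T; seawater: 2174.6(T − 58.4)
2251.5 T = 126994 − 6299 = 120695
T ≈ 53.61 °C. Since T > 0 °C, the all-ice-melts assumption holds.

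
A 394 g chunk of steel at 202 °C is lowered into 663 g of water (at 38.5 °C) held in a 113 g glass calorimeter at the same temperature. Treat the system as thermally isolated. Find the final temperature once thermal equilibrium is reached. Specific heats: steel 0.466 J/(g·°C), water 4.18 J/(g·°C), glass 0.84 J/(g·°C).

T_f ≈ 48.3 °C

Energy conservation, ΣQ = 0:
394×0.466×(T − 202) + 663×4.18×(T − 38.5) + 113×0.84×(T − 38.5) = 0
183.6(T − 202) + 2771.3(T − 38.5) + 94.92(T − 38.5) = 0
(183.6 + 2771.3 + 94.92) T = 183.6×202 + 2771.3×38.5 + 94.92×38.5
T ≈ 48.34 °C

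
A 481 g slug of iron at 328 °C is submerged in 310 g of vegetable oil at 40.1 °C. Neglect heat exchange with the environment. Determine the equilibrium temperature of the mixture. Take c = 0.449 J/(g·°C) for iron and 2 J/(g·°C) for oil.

T_f ≈ 114.5 °C

|Q_iron| = |Q_oil|:
481×0.449×(328 − T) = 310×2×(T − 40.1)
215.97(328 − T) = 620(T − 40.1)
835.97 T = 95700  ⇒  T ≈ 114.48 °C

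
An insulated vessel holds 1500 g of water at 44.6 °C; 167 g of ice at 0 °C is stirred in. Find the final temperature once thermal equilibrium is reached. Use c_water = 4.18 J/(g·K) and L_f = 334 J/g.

Net heat exchanged in the isolated system is zero:
melt ice: 167×334 = 55778
  warm the meltwater: 698.06 T
  water: 6270(T − 44.6)
6968.1 T = 279642 − 55778 = 223864
T ≈ 32.13 °C (positive, so assuming full melt was valid).

T_f ≈ 32.1 °C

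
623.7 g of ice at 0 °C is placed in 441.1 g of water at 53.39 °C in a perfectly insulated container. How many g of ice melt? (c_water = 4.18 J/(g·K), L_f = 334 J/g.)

Cooling the water to 0 °C releases 441.1×4.18×53.39 = 98440 J.
To melt every bit of ice: 623.7×334 = 208316 J.
That's not enough to melt it all — equilibrium is at 0 °C with ice remaining.
Mass melted = 98440/334 ≈ 294.7 g.

m_melted ≈ 295 g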